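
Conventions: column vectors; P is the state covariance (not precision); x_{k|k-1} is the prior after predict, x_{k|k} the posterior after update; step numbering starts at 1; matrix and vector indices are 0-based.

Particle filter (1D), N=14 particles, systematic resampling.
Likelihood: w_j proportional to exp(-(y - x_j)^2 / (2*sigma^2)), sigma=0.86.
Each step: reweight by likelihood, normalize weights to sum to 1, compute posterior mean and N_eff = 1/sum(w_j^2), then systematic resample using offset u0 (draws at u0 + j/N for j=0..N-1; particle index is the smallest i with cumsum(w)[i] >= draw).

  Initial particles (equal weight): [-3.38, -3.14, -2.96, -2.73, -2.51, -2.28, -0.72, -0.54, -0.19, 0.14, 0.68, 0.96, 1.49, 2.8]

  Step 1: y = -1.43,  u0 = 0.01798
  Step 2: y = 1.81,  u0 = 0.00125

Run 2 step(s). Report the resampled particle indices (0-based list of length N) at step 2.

step 1: w=[0.0206, 0.0372, 0.0552, 0.0858, 0.1222, 0.1649, 0.1912, 0.1574, 0.0951, 0.0508, 0.0133, 0.0057, 0.0008, 0.0000]  mean=-1.4845  Neff=7.8448  idx=[0, 2, 3, 4, 4, 5, 5, 6, 6, 6, 7, 7, 8, 9]
step 2: w=[0.0000, 0.0000, 0.0000, 0.0000, 0.0000, 0.0000, 0.0000, 0.0431, 0.0431, 0.0431, 0.0781, 0.0781, 0.2186, 0.4957]  mean=-0.1499  Neff=3.2123  idx=[7, 8, 10, 11, 12, 12, 12, 12, 13, 13, 13, 13, 13, 13]

resampled_idx = [7, 8, 10, 11, 12, 12, 12, 12, 13, 13, 13, 13, 13, 13]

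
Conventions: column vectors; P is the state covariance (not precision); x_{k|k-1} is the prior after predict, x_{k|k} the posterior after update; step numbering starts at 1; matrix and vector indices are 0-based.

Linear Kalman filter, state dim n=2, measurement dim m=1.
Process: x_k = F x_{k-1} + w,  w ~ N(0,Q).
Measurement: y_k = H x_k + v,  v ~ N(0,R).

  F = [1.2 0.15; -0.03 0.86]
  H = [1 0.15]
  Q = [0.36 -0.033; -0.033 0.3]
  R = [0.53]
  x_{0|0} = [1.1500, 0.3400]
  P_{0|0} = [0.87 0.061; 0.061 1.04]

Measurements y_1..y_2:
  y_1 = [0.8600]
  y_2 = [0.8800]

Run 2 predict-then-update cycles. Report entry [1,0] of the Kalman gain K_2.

step 1: x^-=[1.4310, 0.2579]  P^-=[1.6582 0.1325; 0.1325 1.0668]  S=[2.2519]  K=[0.7452; 0.1299]  nu=[-0.6097]  x^+=[0.9767, 0.1787]  P^+=[0.4078 -0.0855; -0.0855 1.0288]
step 2: x^-=[1.1988, 0.1244]  P^-=[0.9395 -0.0028; -0.0028 1.0657]  S=[1.4927]  K=[0.6292; 0.1052]  nu=[-0.3375]  x^+=[0.9865, 0.0889]  P^+=[0.3487 -0.1016; -0.1016 1.0492]

K[1,0] = 0.1052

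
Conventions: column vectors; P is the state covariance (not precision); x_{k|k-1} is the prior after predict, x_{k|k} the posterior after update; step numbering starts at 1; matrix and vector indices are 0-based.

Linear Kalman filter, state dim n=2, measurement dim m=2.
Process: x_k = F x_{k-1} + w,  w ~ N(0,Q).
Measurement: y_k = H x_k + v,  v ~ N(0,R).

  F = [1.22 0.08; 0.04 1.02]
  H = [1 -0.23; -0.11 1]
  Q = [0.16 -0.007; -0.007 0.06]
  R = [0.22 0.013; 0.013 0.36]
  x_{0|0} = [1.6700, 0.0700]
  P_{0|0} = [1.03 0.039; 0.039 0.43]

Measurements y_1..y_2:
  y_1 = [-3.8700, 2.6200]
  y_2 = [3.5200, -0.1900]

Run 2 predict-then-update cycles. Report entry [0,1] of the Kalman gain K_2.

K[0,1] = 0.0830

step 1: x^-=[2.0430, 0.1382]  P^-=[1.7034 0.1270; 0.1270 0.5122]  S=[1.8921 -0.1620; -0.1620 0.8649]  K=[0.8932 0.0975; 0.0551 0.5864]  nu=[-5.8812, 2.7065]  x^+=[-2.9462, 1.4015]  P^+=[0.2139 0.0702; 0.0702 0.2195]
step 2: x^-=[-3.4823, 1.3116]  P^-=[0.4935 0.1090; 0.1090 0.2945]  S=[0.6790 0.0027; 0.0027 0.6365]  K=[0.6896 0.0830; 0.0590 0.4436]  nu=[7.3040, -1.8847]  x^+=[1.3983, 0.9063]  P^+=[0.1659 0.0571; 0.0571 0.1667]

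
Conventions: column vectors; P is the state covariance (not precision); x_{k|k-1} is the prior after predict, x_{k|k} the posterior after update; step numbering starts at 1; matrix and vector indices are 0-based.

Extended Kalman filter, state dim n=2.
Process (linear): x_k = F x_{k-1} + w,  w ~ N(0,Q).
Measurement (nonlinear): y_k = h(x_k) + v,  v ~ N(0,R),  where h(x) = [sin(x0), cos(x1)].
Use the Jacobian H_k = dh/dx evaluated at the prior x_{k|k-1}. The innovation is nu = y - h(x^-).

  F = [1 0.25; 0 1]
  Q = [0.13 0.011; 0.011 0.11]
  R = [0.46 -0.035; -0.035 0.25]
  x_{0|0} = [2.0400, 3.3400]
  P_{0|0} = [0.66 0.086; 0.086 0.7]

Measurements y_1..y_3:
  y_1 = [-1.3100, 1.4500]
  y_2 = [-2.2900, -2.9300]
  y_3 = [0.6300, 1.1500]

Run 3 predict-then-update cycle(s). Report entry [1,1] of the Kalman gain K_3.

K[1,1] = -0.5258

step 1: x^-=[2.8750, 3.3400]  P^-=[0.8768 0.2720; 0.2720 0.8100]  H_jac=[-0.9647 0.0000; 0.0000 0.1971]  S=[1.2759 -0.0867; -0.0867 0.2815]  K=[-0.6638 -0.0140; -0.1707 0.5146]  nu=[-1.5734, 2.4304]  x^+=[3.8854, 4.8593]  P^+=[0.3160 0.1001; 0.1001 0.6830]
step 2: x^-=[5.1002, 4.8593]  P^-=[0.5388 0.2818; 0.2818 0.7930]  H_jac=[0.3782 0.0000; 0.0000 0.9892]  S=[0.5370 0.0704; 0.0704 1.0261]  K=[0.3469 0.2479; 0.0991 0.7578]  nu=[-1.3643, -3.0764]  x^+=[3.8644, 2.3929]  P^+=[0.3990 0.0504; 0.0504 0.1880]
step 3: x^-=[4.4626, 2.3929]  P^-=[0.5659 0.1084; 0.1084 0.2980]  H_jac=[-0.2472 0.0000; 0.0000 -0.6807]  S=[0.4946 -0.0168; -0.0168 0.3881]  K=[-0.2897 -0.2026; -0.0720 -0.5258]  nu=[1.5990, 1.8826]  x^+=[3.6179, 1.2879]  P^+=[0.5104 0.0595; 0.0595 0.1894]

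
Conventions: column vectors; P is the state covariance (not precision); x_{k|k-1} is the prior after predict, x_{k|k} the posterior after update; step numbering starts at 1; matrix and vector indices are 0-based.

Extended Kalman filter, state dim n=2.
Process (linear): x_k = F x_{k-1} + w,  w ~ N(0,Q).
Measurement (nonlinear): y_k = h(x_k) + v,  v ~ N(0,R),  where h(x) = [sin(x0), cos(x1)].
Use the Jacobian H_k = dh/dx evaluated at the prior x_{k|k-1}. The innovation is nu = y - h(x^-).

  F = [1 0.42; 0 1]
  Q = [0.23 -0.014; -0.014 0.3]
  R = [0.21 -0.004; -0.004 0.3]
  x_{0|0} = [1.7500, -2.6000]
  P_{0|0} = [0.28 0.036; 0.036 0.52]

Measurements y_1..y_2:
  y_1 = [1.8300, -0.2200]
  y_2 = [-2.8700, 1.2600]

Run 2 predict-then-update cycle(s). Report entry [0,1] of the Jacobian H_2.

H_jac[0,1] = 0.0000

step 1: x^-=[0.6580, -2.6000]  P^-=[0.6320 0.2404; 0.2404 0.8200]  H_jac=[0.7912 0.0000; 0.0000 0.5155]  S=[0.6056 0.0941; 0.0941 0.5179]  K=[0.8114 0.0919; 0.1928 0.7812]  nu=[1.2185, 0.6369]  x^+=[1.7052, -1.8676]  P^+=[0.2149 0.0472; 0.0472 0.4531]
step 2: x^-=[0.9208, -1.8676]  P^-=[0.5645 0.2235; 0.2235 0.7531]  H_jac=[0.6052 0.0000; 0.0000 0.9563]  S=[0.4168 0.1254; 0.1254 0.9887]  K=[0.7846 0.1167; 0.1097 0.7145]  nu=[-3.6661, 1.5525]  x^+=[-1.7745, -1.1604]  P^+=[0.2715 0.0333; 0.0333 0.2237]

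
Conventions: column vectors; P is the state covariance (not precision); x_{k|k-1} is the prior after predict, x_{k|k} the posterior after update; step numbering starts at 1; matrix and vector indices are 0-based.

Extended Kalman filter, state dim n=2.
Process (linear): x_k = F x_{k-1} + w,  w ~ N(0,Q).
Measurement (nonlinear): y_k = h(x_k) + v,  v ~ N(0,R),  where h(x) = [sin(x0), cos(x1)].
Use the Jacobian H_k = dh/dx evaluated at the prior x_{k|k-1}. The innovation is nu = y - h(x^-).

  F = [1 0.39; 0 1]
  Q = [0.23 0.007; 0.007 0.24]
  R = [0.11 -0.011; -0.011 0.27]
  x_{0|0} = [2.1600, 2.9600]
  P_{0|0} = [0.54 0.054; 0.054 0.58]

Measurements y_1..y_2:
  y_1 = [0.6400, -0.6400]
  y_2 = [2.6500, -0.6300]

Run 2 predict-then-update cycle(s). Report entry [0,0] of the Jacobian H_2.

step 1: x^-=[3.3144, 2.9600]  P^-=[0.9003 0.2872; 0.2872 0.8200]  H_jac=[-0.9851 0.0000; 0.0000 -0.1806]  S=[0.9837 0.0401; 0.0401 0.2967]  K=[-0.8994 -0.0533; -0.2687 -0.4627]  nu=[0.8119, 0.3436]  x^+=[2.5658, 2.5828]  P^+=[0.0998 0.0248; 0.0248 0.6754]
step 2: x^-=[3.5731, 2.5828]  P^-=[0.4520 0.2953; 0.2953 0.9154]  H_jac=[-0.9083 0.0000; 0.0000 -0.5301]  S=[0.4829 0.1312; 0.1312 0.5273]  K=[-0.8253 -0.0915; -0.3275 -0.8389]  nu=[3.0682, 0.2179]  x^+=[1.0210, 1.3952]  P^+=[0.0988 0.0295; 0.0295 0.4205]

H_jac[0,0] = -0.9083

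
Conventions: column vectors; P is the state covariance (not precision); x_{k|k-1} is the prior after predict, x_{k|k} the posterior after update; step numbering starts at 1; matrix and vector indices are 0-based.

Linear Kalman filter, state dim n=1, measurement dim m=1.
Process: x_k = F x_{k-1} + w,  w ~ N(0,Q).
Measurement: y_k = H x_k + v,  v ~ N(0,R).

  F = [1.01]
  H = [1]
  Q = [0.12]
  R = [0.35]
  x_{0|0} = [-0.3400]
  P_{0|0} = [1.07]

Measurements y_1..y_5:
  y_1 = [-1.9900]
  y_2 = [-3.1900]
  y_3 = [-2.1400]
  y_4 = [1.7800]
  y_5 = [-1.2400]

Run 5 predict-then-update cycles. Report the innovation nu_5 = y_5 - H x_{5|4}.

innov = [-0.7496]

step 1: x^-=[-0.3434]  P^-=[1.2115]  S=[1.5615]  K=[0.7759]  nu=[-1.6466]  x^+=[-1.6209]  P^+=[0.2716]
step 2: x^-=[-1.6371]  P^-=[0.3970]  S=[0.7470]  K=[0.5315]  nu=[-1.5529]  x^+=[-2.4624]  P^+=[0.1860]
step 3: x^-=[-2.4871]  P^-=[0.3098]  S=[0.6598]  K=[0.4695]  nu=[0.3471]  x^+=[-2.3241]  P^+=[0.1643]
step 4: x^-=[-2.3474]  P^-=[0.2876]  S=[0.6376]  K=[0.4511]  nu=[4.1274]  x^+=[-0.4855]  P^+=[0.1579]
step 5: x^-=[-0.4904]  P^-=[0.2811]  S=[0.6311]  K=[0.4454]  nu=[-0.7496]  x^+=[-0.8243]  P^+=[0.1559]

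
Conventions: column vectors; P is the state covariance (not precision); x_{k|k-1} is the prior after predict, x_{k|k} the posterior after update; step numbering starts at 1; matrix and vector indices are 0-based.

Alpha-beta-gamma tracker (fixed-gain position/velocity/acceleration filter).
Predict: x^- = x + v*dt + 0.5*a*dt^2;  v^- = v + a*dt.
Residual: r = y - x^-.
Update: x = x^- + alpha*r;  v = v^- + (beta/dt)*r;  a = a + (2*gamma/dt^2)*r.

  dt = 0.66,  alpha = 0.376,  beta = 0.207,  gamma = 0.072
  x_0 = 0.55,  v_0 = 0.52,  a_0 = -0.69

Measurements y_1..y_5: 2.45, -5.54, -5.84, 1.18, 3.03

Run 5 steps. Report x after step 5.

step 1: x_pred=0.7429  r=1.7071  x^+=1.3848  v^+=0.6000  a^+=-0.1257
step 2: x_pred=1.7534  r=-7.2934  x^+=-0.9889  v^+=-1.7704  a^+=-2.5367
step 3: x_pred=-2.7099  r=-3.1301  x^+=-3.8868  v^+=-4.4264  a^+=-3.5715
step 4: x_pred=-7.5861  r=8.7661  x^+=-4.2900  v^+=-4.0342  a^+=-0.6736
step 5: x_pred=-7.0993  r=10.1293  x^+=-3.2907  v^+=-1.3018  a^+=2.6749

x_post = -3.2907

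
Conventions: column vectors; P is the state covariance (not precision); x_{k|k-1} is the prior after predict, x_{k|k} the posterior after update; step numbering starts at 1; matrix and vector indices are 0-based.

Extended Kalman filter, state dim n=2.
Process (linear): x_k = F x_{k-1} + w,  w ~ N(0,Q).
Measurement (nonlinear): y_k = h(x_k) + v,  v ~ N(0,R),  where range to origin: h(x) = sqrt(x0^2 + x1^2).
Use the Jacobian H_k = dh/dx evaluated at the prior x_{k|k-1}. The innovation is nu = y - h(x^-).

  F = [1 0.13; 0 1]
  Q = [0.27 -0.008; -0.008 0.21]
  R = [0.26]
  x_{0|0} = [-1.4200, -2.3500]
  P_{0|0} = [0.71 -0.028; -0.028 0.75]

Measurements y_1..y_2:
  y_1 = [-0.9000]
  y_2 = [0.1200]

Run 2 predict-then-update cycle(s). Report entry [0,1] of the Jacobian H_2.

step 1: x^-=[-1.7255, -2.3500]  P^-=[0.9854 0.0615; 0.0615 0.9600]  H_jac=[-0.5918 -0.8061]  S=[1.2876]  K=[-0.4914; -0.6293]  nu=[-3.8155]  x^+=[0.1496, 0.0509]  P^+=[0.6744 -0.3367; -0.3367 0.4502]
step 2: x^-=[0.1562, 0.0509]  P^-=[0.8645 -0.2862; -0.2862 0.6602]  H_jac=[0.9508 0.3097]  S=[0.9364]  K=[0.7832; -0.0722]  nu=[-0.0443]  x^+=[0.1215, 0.0541]  P^+=[0.2901 -0.2332; -0.2332 0.6553]

H_jac[0,1] = 0.3097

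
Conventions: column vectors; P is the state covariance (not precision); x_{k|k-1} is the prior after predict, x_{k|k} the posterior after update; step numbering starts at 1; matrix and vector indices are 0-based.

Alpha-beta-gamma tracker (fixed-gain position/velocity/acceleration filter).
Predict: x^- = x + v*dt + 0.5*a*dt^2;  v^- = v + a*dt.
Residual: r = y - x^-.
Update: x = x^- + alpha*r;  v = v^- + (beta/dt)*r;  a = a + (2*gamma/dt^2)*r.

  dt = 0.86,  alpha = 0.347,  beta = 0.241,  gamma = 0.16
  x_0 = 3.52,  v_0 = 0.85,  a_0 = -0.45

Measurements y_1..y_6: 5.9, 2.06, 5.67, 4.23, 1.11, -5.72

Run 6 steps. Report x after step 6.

step 1: x_pred=4.0846  r=1.8154  x^+=4.7145  v^+=0.9717  a^+=0.3355
step 2: x_pred=5.6743  r=-3.6143  x^+=4.4201  v^+=0.2474  a^+=-1.2283
step 3: x_pred=4.1787  r=1.4913  x^+=4.6962  v^+=-0.3910  a^+=-0.5831
step 4: x_pred=4.1443  r=0.0857  x^+=4.1740  v^+=-0.8684  a^+=-0.5460
step 5: x_pred=3.2253  r=-2.1153  x^+=2.4913  v^+=-1.9307  a^+=-1.4612
step 6: x_pred=0.2905  r=-6.0105  x^+=-1.7951  v^+=-4.8717  a^+=-4.0617

x_post = -1.7951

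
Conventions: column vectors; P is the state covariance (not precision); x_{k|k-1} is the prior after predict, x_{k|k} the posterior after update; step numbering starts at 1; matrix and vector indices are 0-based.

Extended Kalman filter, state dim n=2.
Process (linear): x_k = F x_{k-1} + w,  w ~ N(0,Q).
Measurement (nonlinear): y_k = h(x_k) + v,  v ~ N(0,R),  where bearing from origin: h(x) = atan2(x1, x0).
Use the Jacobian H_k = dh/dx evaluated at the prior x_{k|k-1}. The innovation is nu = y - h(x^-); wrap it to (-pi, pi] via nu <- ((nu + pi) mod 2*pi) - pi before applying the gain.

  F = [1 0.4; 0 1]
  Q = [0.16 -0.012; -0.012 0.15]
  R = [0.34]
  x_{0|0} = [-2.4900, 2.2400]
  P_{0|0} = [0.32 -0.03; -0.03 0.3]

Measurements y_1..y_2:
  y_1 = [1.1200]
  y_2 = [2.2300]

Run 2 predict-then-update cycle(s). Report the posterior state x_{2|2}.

x_post = [-0.5145, 2.4304]

step 1: x^-=[-1.5940, 2.2400]  P^-=[0.5040 0.0780; 0.0780 0.4500]  H_jac=[-0.2964 -0.2109]  S=[0.4140]  K=[-0.4005; -0.2850]  nu=[-1.0693]  x^+=[-1.1658, 2.5448]  P^+=[0.4376 0.0307; 0.0307 0.4164]
step 2: x^-=[-0.1479, 2.5448]  P^-=[0.6888 0.1853; 0.1853 0.5664]  H_jac=[-0.3916 -0.0228]  S=[0.4492]  K=[-0.6099; -0.1902]  nu=[0.6012]  x^+=[-0.5145, 2.4304]  P^+=[0.5217 0.1332; 0.1332 0.5501]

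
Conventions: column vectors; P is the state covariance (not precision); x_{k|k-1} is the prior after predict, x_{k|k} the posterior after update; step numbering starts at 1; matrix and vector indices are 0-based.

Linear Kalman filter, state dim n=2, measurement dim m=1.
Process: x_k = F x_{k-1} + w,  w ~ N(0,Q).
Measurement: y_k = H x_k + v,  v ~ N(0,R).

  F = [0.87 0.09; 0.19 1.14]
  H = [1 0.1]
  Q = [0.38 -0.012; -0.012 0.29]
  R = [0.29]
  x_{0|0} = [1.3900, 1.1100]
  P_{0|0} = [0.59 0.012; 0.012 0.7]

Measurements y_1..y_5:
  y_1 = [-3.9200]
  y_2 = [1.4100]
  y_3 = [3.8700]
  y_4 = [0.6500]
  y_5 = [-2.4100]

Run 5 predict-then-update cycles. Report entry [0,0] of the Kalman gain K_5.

step 1: x^-=[1.3092, 1.5295]  P^-=[0.8341 0.1695; 0.1695 1.2262]  S=[1.1703]  K=[0.7272; 0.2496]  nu=[-5.3821]  x^+=[-2.6049, 0.1862]  P^+=[0.2152 -0.0430; -0.0430 1.1533]
step 2: x^-=[-2.2495, -0.2826]  P^-=[0.5455 0.0986; 0.0986 1.7780]  S=[0.8730]  K=[0.6362; 0.3166]  nu=[3.6878]  x^+=[0.0965, 0.8848]  P^+=[0.1922 -0.0772; -0.0772 1.6905]
step 3: x^-=[0.1636, 1.0270]  P^-=[0.5271 0.1153; 0.1153 2.4605]  S=[0.8647]  K=[0.6229; 0.4179]  nu=[3.6037]  x^+=[2.4082, 2.5329]  P^+=[0.1916 -0.1098; -0.1098 2.3095]
step 4: x^-=[2.3231, 3.3450]  P^-=[0.5265 0.1459; 0.1459 3.2508]  S=[0.8782]  K=[0.6162; 0.5363]  nu=[-2.0076]  x^+=[1.0861, 2.2684]  P^+=[0.1931 -0.1443; -0.1443 2.9982]
step 5: x^-=[1.1490, 2.7924]  P^-=[0.5279 0.1819; 0.1819 4.1310]  S=[0.8956]  K=[0.6097; 0.6644]  nu=[-3.8383]  x^+=[-1.1913, 0.2421]  P^+=[0.1949 -0.1809; -0.1809 3.7356]

K[0,0] = 0.6097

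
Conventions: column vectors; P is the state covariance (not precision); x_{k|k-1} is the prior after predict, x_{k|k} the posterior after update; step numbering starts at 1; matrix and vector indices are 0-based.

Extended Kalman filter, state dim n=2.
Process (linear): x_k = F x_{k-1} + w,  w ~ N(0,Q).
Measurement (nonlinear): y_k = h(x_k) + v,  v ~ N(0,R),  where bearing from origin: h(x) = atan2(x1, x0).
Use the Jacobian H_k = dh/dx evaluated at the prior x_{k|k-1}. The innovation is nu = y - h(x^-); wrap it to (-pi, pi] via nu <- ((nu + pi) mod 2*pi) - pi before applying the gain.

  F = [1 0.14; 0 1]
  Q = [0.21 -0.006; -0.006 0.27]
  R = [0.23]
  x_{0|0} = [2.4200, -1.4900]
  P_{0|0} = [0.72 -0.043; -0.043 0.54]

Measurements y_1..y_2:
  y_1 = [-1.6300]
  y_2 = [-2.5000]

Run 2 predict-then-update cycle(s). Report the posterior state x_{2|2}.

x_post = [0.0179, -2.8717]

step 1: x^-=[2.2114, -1.4900]  P^-=[0.9285 0.0266; 0.0266 0.8100]  H_jac=[0.2096 0.3110]  S=[0.3526]  K=[0.5753; 0.7303]  nu=[-1.0371]  x^+=[1.6147, -2.2474]  P^+=[0.8118 -0.1215; -0.1215 0.6220]
step 2: x^-=[1.3001, -2.2474]  P^-=[1.0000 -0.0405; -0.0405 0.8920]  H_jac=[0.3334 0.1929]  S=[0.3691]  K=[0.8820; 0.4295]  nu=[-1.4537]  x^+=[0.0179, -2.8717]  P^+=[0.7128 -0.1803; -0.1803 0.8239]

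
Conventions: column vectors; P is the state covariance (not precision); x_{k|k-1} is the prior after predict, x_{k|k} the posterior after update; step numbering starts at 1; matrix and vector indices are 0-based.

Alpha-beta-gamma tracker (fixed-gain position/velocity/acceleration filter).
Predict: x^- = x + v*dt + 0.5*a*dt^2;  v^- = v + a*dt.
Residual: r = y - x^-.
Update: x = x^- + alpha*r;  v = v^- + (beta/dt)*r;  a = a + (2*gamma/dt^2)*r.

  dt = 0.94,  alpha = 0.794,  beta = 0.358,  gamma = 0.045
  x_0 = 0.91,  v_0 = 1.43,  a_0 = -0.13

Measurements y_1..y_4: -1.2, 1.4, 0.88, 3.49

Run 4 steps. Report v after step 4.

step 1: x_pred=2.1968  r=-3.3968  x^+=-0.5003  v^+=0.0141  a^+=-0.4760
step 2: x_pred=-0.6973  r=2.0973  x^+=0.9680  v^+=0.3655  a^+=-0.2624
step 3: x_pred=1.1956  r=-0.3156  x^+=0.9450  v^+=-0.0014  a^+=-0.2945
step 4: x_pred=0.8136  r=2.6764  x^+=2.9387  v^+=0.7411  a^+=-0.0219

v_post = 0.7411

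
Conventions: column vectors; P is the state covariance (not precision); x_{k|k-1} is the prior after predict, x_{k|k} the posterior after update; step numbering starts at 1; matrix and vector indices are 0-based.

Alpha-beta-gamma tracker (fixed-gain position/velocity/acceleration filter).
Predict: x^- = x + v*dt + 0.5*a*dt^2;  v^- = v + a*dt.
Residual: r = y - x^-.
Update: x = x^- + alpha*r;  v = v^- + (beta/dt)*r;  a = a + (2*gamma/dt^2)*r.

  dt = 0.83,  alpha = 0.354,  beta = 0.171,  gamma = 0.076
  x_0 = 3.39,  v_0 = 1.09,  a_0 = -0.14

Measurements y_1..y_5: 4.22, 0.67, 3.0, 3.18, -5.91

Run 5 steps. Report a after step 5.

a_post = -2.2741

step 1: x_pred=4.2465  r=-0.0265  x^+=4.2371  v^+=0.9683  a^+=-0.1458
step 2: x_pred=4.9906  r=-4.3206  x^+=3.4611  v^+=-0.0429  a^+=-1.0991
step 3: x_pred=3.0469  r=-0.0469  x^+=3.0303  v^+=-0.9648  a^+=-1.1095
step 4: x_pred=1.8474  r=1.3326  x^+=2.3191  v^+=-1.6111  a^+=-0.8155
step 5: x_pred=0.7010  r=-6.6110  x^+=-1.6393  v^+=-3.6500  a^+=-2.2741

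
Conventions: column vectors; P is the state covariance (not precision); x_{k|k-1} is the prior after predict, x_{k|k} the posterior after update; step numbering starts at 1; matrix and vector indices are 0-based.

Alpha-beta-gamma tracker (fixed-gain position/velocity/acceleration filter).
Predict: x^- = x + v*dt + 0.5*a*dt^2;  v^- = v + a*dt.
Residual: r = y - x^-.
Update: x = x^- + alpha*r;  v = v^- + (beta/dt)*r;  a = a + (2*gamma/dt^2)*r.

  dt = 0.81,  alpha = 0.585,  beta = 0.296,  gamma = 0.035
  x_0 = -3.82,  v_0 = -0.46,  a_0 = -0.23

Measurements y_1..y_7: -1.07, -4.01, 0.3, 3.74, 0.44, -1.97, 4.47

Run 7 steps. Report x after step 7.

x_post = 2.7119

step 1: x_pred=-4.2681  r=3.1981  x^+=-2.3972  v^+=0.5224  a^+=0.1112
step 2: x_pred=-1.9376  r=-2.0724  x^+=-3.1500  v^+=-0.1449  a^+=-0.1099
step 3: x_pred=-3.3034  r=3.6034  x^+=-1.1954  v^+=1.0829  a^+=0.2745
step 4: x_pred=-0.2282  r=3.9682  x^+=2.0932  v^+=2.7554  a^+=0.6979
step 5: x_pred=4.5540  r=-4.1140  x^+=2.1473  v^+=1.8173  a^+=0.2590
step 6: x_pred=3.7043  r=-5.6743  x^+=0.3848  v^+=-0.0465  a^+=-0.3464
step 7: x_pred=0.2335  r=4.2365  x^+=2.7119  v^+=1.2211  a^+=0.1056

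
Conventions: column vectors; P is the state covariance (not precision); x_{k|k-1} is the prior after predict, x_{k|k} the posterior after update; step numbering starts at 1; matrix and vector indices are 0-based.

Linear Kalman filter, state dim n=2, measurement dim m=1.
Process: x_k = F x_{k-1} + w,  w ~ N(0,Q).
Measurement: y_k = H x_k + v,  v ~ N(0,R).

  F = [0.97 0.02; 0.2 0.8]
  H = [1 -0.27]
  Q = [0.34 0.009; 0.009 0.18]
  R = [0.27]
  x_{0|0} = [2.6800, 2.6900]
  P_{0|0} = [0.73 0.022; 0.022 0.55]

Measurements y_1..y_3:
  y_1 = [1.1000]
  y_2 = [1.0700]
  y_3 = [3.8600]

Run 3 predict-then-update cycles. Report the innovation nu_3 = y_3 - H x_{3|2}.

step 1: x^-=[2.6534, 2.6880]  P^-=[1.0279 0.1766; 0.1766 0.5682]  S=[1.2440]  K=[0.7880; 0.0186]  nu=[-0.8276]  x^+=[2.0012, 2.6726]  P^+=[0.2555 0.1583; 0.1583 0.5678]
step 2: x^-=[1.9946, 2.5383]  P^-=[0.5868 0.1912; 0.1912 0.6043]  S=[0.7976]  K=[0.6710; 0.0351]  nu=[-0.2393]  x^+=[1.8341, 2.5299]  P^+=[0.2277 0.1724; 0.1724 0.6033]
step 3: x^-=[1.8297, 2.3908]  P^-=[0.5612 0.1973; 0.1973 0.6304]  S=[0.7706]  K=[0.6591; 0.0351]  nu=[2.6758]  x^+=[3.5933, 2.4848]  P^+=[0.2264 0.1794; 0.1794 0.6294]

innov = [2.6758]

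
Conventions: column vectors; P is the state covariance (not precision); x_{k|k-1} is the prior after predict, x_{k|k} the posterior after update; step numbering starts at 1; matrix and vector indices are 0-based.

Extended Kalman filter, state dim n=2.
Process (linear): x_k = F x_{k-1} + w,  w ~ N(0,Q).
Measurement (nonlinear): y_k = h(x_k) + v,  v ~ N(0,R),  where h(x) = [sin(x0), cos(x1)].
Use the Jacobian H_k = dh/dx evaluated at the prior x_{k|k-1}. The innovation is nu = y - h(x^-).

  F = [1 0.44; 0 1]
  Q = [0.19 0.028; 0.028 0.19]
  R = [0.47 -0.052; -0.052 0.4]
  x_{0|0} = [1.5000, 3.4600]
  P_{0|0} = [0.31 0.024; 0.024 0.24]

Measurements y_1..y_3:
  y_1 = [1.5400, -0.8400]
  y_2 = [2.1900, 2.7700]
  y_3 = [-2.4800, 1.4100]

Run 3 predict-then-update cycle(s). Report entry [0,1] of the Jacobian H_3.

H_jac[0,1] = 0.0000

step 1: x^-=[3.0224, 3.4600]  P^-=[0.5676 0.1576; 0.1576 0.4300]  H_jac=[-0.9929 0.0000; 0.0000 0.3131]  S=[1.0296 -0.1010; -0.1010 0.4421]  K=[-0.5487 -0.0137; -0.1249 0.2759]  nu=[1.4211, 0.1097]  x^+=[2.2411, 3.3127]  P^+=[0.2590 0.0736; 0.0736 0.3733]
step 2: x^-=[3.6987, 3.3127]  P^-=[0.5861 0.2658; 0.2658 0.5633]  H_jac=[-0.8488 0.0000; 0.0000 0.1703]  S=[0.8922 -0.0904; -0.0904 0.4163]  K=[-0.5588 -0.0126; -0.2347 0.1795]  nu=[2.7187, 3.7554]  x^+=[2.1321, 3.3486]  P^+=[0.3087 0.1410; 0.1410 0.4931]
step 3: x^-=[3.6054, 3.3486]  P^-=[0.7182 0.3859; 0.3859 0.6831]  H_jac=[-0.8943 0.0000; 0.0000 0.2055]  S=[1.0444 -0.1229; -0.1229 0.4289]  K=[-0.6139 0.0090; -0.3021 0.2408]  nu=[-2.0326, 2.3887]  x^+=[4.8747, 4.5378]  P^+=[0.3232 0.1728; 0.1728 0.5450]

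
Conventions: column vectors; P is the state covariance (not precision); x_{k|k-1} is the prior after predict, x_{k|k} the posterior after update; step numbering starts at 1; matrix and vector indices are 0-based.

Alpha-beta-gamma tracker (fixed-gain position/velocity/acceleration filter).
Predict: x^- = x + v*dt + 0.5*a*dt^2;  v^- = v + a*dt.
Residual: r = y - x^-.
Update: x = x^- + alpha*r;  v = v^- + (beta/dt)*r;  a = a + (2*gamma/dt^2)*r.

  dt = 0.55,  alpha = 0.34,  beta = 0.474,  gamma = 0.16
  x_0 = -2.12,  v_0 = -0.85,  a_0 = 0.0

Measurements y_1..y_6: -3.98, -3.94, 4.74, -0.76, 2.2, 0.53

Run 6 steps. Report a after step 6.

step 1: x_pred=-2.5875  r=-1.3925  x^+=-3.0610  v^+=-2.0501  a^+=-1.4731
step 2: x_pred=-4.4113  r=0.4713  x^+=-4.2511  v^+=-2.4541  a^+=-0.9745
step 3: x_pred=-5.7482  r=10.4882  x^+=-2.1822  v^+=6.0489  a^+=10.1205
step 4: x_pred=2.6754  r=-3.4354  x^+=1.5073  v^+=8.6544  a^+=6.4863
step 5: x_pred=7.2483  r=-5.0483  x^+=5.5319  v^+=7.8712  a^+=1.1459
step 6: x_pred=10.0344  r=-9.5044  x^+=6.8029  v^+=0.3104  a^+=-8.9083

a_post = -8.9083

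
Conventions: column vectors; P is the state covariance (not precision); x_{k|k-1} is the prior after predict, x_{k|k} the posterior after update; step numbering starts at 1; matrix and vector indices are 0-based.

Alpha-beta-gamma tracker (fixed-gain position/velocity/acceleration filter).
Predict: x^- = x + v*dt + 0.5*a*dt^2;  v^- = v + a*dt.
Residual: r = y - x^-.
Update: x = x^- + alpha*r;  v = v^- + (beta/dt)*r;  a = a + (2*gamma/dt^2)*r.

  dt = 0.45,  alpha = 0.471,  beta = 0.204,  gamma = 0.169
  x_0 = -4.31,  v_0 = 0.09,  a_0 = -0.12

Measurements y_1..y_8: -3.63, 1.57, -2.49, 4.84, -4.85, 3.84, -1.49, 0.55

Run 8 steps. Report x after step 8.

x_post = -2.4218

step 1: x_pred=-4.2816  r=0.6517  x^+=-3.9747  v^+=0.3314  a^+=0.9677
step 2: x_pred=-3.7276  r=5.2976  x^+=-1.2324  v^+=3.1685  a^+=9.8101
step 3: x_pred=1.1866  r=-3.6766  x^+=-0.5451  v^+=5.9163  a^+=3.6733
step 4: x_pred=2.4892  r=2.3508  x^+=3.5964  v^+=8.6350  a^+=7.5971
step 5: x_pred=8.2514  r=-13.1014  x^+=2.0806  v^+=6.1144  a^+=-14.2708
step 6: x_pred=3.3872  r=0.4528  x^+=3.6005  v^+=-0.1022  a^+=-13.5150
step 7: x_pred=2.1861  r=-3.6761  x^+=0.4546  v^+=-7.8504  a^+=-19.6508
step 8: x_pred=-5.0677  r=5.6177  x^+=-2.4218  v^+=-14.1466  a^+=-10.2741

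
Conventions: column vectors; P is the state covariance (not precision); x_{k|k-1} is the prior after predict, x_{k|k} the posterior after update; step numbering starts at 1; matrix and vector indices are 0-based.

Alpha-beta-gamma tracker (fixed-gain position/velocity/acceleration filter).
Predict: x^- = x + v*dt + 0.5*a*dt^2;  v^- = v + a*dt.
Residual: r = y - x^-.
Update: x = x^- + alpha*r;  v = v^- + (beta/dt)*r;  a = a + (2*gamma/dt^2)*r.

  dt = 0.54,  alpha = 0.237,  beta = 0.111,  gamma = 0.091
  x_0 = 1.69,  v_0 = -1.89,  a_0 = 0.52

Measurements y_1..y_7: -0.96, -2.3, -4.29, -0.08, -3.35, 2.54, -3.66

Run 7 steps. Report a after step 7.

a_post = 7.9471

step 1: x_pred=0.7452  r=-1.7052  x^+=0.3411  v^+=-1.9597  a^+=-0.5443
step 2: x_pred=-0.7965  r=-1.5035  x^+=-1.1528  v^+=-2.5627  a^+=-1.4827
step 3: x_pred=-2.7529  r=-1.5371  x^+=-3.1172  v^+=-3.6793  a^+=-2.4421
step 4: x_pred=-5.4600  r=5.3800  x^+=-4.1850  v^+=-3.8921  a^+=0.9159
step 5: x_pred=-6.1532  r=2.8032  x^+=-5.4888  v^+=-2.8213  a^+=2.6654
step 6: x_pred=-6.6237  r=9.1637  x^+=-4.4519  v^+=0.5016  a^+=8.3849
step 7: x_pred=-2.9585  r=-0.7015  x^+=-3.1248  v^+=4.8853  a^+=7.9471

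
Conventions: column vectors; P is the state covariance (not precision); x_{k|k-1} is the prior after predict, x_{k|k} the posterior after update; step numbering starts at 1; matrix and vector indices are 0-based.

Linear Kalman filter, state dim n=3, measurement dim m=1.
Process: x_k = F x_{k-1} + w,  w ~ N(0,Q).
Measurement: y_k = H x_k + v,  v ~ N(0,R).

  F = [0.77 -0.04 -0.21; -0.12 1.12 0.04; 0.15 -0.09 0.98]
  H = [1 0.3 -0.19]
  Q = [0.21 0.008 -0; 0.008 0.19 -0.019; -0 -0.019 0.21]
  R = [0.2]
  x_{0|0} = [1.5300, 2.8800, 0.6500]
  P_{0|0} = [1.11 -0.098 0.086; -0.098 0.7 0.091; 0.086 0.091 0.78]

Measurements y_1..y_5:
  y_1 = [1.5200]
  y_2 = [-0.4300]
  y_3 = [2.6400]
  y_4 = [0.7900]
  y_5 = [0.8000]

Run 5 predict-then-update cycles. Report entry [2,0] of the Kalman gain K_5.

step 1: x^-=[0.9264, 3.0680, 0.6073]  P^-=[0.8834 -0.2342 0.0379; -0.2342 1.1190 -0.0065; 0.0379 -0.0065 1.0016]  S=[1.0661]  K=[0.7560; 0.0964; -0.1448]  nu=[-0.2114]  x^+=[0.7666, 3.0476, 0.6379]  P^+=[0.2741 -0.3119 0.1546; -0.3119 1.1091 0.0083; 0.1546 0.0083 0.9793]
step 2: x^-=[0.3344, 3.3469, 0.4659]  P^-=[0.3868 -0.3390 -0.0308; -0.3390 1.6698 -0.1612; -0.0308 -0.1612 1.2181]  S=[0.6078]  K=[0.4788; 0.3169; -0.5110]  nu=[-1.6799]  x^+=[-0.4699, 2.8146, 1.3243]  P^+=[0.2475 -0.4312 0.1179; -0.4312 1.6088 -0.0628; 0.1179 -0.0628 1.0594]
step 3: x^-=[-0.7525, 3.2617, 0.9740]  P^-=[0.3934 -0.4483 -0.0646; -0.4483 2.3225 -0.3031; -0.0646 -0.3031 1.3034]  S=[0.6396]  K=[0.4240; 0.4785; -0.6304]  nu=[2.5991]  x^+=[0.3495, 4.5052, -0.6643]  P^+=[0.2784 -0.5781 0.1063; -0.5781 2.1761 -0.1102; 0.1063 -0.1102 1.0492]
step 4: x^-=[0.2284, 4.9773, -1.0041]  P^-=[0.4242 -0.5933 -0.0533; -0.5933 3.0699 -0.4380; -0.0533 -0.4380 1.3079]  S=[0.6619]  K=[0.3873; 0.6208; -0.6544]  nu=[-1.1224]  x^+=[-0.2063, 4.2806, -0.2696]  P^+=[0.3249 -0.7524 0.1145; -0.7524 2.8148 -0.1691; 0.1145 -0.1691 1.0244]
step 5: x^-=[-0.2734, 4.8082, -0.6804]  P^-=[0.4588 -0.7628 -0.0203; -0.7628 3.9132 -0.6007; -0.0203 -0.6007 1.3077]  S=[0.6767]  K=[0.3455; 0.7763; -0.6634]  nu=[-0.4983]  x^+=[-0.4456, 4.4214, -0.3498]  P^+=[0.3780 -0.9443 0.1348; -0.9443 3.5054 -0.2522; 0.1348 -0.2522 1.0099]

K[2,0] = -0.6634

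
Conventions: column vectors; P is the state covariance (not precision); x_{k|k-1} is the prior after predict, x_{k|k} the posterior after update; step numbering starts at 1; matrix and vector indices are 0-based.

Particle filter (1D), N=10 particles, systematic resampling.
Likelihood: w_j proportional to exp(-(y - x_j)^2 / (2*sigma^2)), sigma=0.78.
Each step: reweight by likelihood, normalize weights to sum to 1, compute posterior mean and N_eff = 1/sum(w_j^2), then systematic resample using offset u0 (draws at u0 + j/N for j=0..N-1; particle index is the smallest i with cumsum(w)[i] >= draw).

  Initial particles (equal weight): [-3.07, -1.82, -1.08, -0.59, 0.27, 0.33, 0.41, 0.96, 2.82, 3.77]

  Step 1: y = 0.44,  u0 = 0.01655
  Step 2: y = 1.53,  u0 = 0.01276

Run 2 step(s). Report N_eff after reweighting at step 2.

N_eff = 6.6691

step 1: w=[0.0000, 0.0034, 0.0344, 0.0959, 0.2240, 0.2271, 0.2292, 0.1837, 0.0022, 0.0000]  mean=0.3120  Neff=5.0390  idx=[2, 3, 4, 4, 5, 5, 6, 6, 7, 7]
step 2: w=[0.0011, 0.0073, 0.0791, 0.0791, 0.0893, 0.0893, 0.1040, 0.1040, 0.2233, 0.2233]  mean=0.6104  Neff=6.6691  idx=[2, 3, 4, 5, 6, 7, 8, 8, 9, 9]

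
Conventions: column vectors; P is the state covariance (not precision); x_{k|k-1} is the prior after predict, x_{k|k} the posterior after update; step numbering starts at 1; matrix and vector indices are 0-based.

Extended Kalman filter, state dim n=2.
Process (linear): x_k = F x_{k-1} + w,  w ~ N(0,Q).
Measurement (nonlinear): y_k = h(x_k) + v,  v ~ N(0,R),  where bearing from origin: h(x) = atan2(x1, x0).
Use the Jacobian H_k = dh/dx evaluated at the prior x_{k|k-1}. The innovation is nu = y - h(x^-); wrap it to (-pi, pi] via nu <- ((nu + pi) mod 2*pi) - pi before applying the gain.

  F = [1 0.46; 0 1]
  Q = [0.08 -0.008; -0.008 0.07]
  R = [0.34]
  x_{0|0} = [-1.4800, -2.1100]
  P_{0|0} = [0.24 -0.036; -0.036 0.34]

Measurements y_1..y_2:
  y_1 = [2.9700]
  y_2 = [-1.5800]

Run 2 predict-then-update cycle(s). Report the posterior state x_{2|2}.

step 1: x^-=[-2.4506, -2.1100]  P^-=[0.3588 0.1124; 0.1124 0.4100]  H_jac=[0.2018 -0.2343]  S=[0.3665]  K=[0.1257; -0.2003]  nu=[-0.8824]  x^+=[-2.5615, -1.9333]  P^+=[0.3530 0.1216; 0.1216 0.3953]
step 2: x^-=[-3.4508, -1.9333]  P^-=[0.6286 0.2955; 0.2955 0.4653]  H_jac=[0.1236 -0.2206]  S=[0.3561]  K=[0.0351; -0.1857]  nu=[1.0509]  x^+=[-3.4139, -2.1284]  P^+=[0.6281 0.2978; 0.2978 0.4530]

x_post = [-3.4139, -2.1284]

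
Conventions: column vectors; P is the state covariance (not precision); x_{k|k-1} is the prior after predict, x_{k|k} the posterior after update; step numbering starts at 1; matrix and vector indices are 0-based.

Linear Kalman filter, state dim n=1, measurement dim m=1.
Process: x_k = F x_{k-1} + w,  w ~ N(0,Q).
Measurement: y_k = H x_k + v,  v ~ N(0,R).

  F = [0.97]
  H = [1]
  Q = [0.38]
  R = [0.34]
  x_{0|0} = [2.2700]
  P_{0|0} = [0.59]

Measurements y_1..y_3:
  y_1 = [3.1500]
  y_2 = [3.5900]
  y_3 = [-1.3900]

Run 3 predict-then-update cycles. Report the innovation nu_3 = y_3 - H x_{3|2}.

step 1: x^-=[2.2019]  P^-=[0.9351]  S=[1.2751]  K=[0.7334]  nu=[0.9481]  x^+=[2.8972]  P^+=[0.2493]
step 2: x^-=[2.8103]  P^-=[0.6146]  S=[0.9546]  K=[0.6438]  nu=[0.7797]  x^+=[3.3123]  P^+=[0.2189]
step 3: x^-=[3.2129]  P^-=[0.5860]  S=[0.9260]  K=[0.6328]  nu=[-4.6029]  x^+=[0.3001]  P^+=[0.2152]

innov = [-4.6029]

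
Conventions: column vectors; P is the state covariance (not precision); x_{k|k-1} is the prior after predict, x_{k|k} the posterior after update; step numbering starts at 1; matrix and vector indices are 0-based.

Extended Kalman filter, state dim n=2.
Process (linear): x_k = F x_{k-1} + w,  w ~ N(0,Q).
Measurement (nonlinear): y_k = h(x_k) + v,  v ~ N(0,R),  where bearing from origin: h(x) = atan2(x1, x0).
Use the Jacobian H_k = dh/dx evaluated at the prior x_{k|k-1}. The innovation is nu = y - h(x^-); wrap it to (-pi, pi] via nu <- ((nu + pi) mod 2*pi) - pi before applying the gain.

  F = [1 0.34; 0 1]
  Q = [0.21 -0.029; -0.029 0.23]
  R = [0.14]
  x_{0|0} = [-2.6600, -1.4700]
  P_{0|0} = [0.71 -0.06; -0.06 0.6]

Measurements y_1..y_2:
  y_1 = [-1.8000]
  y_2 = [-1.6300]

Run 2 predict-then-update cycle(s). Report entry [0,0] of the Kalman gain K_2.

step 1: x^-=[-3.1598, -1.4700]  P^-=[0.9486 0.1150; 0.1150 0.8300]  H_jac=[0.1210 -0.2602]  S=[0.2028]  K=[0.4185; -0.9960]  nu=[0.9062]  x^+=[-2.7806, -2.3725]  P^+=[0.9130 0.1995; 0.1995 0.6288]
step 2: x^-=[-3.5872, -2.3725]  P^-=[1.3314 0.3843; 0.3843 0.8588]  H_jac=[0.1283 -0.1939]  S=[0.1751]  K=[0.5497; -0.6697]  nu=[0.9273]  x^+=[-3.0775, -2.9935]  P^+=[1.2785 0.4488; 0.4488 0.7803]

K[0,0] = 0.5497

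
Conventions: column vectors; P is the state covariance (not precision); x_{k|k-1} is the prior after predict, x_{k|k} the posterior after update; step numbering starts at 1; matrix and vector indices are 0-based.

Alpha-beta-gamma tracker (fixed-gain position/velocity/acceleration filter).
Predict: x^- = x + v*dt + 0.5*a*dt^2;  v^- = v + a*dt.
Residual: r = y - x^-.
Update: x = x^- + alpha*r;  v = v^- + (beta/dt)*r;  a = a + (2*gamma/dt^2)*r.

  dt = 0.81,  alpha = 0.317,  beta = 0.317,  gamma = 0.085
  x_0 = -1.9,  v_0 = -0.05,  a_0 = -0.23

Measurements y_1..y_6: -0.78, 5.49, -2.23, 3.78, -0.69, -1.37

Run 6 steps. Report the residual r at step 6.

step 1: x_pred=-2.0160  r=1.2360  x^+=-1.6242  v^+=0.2474  a^+=0.0902
step 2: x_pred=-1.3942  r=6.8842  x^+=0.7881  v^+=3.0147  a^+=1.8740
step 3: x_pred=3.8448  r=-6.0748  x^+=1.9191  v^+=2.1552  a^+=0.3000
step 4: x_pred=3.7632  r=0.0168  x^+=3.7685  v^+=2.4047  a^+=0.3043
step 5: x_pred=5.8162  r=-6.5062  x^+=3.7537  v^+=0.1050  a^+=-1.3815
step 6: x_pred=3.3856  r=-4.7556  x^+=1.8781  v^+=-2.8751  a^+=-2.6137

resid = -4.7556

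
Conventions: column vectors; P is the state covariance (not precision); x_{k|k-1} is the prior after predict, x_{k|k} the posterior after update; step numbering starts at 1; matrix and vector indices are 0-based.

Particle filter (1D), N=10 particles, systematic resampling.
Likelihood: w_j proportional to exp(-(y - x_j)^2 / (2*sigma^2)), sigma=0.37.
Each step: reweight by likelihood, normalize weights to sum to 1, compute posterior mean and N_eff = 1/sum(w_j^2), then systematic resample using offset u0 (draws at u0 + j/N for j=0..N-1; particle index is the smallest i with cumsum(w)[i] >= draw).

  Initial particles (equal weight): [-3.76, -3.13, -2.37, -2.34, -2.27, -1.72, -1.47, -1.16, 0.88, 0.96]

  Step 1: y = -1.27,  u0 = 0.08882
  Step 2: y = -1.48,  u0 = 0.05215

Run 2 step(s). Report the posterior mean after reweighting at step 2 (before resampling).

post_mean = -1.4165

step 1: w=[0.0000, 0.0000, 0.0051, 0.0065, 0.0110, 0.2030, 0.3675, 0.4069, 0.0000, 0.0000]  mean=-1.4137  Neff=2.9241  idx=[5, 5, 6, 6, 6, 6, 7, 7, 7, 7]
step 2: w=[0.0968, 0.0968, 0.1194, 0.1194, 0.1194, 0.1194, 0.0822, 0.0822, 0.0822, 0.0822]  mean=-1.4165  Neff=9.7278  idx=[0, 1, 2, 3, 4, 5, 5, 6, 8, 9]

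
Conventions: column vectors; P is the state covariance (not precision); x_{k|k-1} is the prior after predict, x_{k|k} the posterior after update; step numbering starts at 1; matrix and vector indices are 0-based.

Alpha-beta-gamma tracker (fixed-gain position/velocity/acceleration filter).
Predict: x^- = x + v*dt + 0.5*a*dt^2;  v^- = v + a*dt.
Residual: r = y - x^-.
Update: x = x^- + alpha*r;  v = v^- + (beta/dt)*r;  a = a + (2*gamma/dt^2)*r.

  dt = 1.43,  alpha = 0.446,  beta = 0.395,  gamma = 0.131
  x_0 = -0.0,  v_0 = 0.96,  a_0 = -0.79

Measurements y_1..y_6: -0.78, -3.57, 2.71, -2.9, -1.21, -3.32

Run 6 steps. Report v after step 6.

step 1: x_pred=0.5651  r=-1.3451  x^+=-0.0348  v^+=-0.5412  a^+=-0.9623
step 2: x_pred=-1.7927  r=-1.7773  x^+=-2.5854  v^+=-2.4083  a^+=-1.1900
step 3: x_pred=-7.2460  r=9.9560  x^+=-2.8056  v^+=-1.3600  a^+=0.0856
step 4: x_pred=-4.6629  r=1.7629  x^+=-3.8767  v^+=-0.7507  a^+=0.3114
step 5: x_pred=-4.6317  r=3.4217  x^+=-3.1056  v^+=0.6398  a^+=0.7498
step 6: x_pred=-1.4240  r=-1.8960  x^+=-2.2696  v^+=1.1884  a^+=0.5069

v_post = 1.1884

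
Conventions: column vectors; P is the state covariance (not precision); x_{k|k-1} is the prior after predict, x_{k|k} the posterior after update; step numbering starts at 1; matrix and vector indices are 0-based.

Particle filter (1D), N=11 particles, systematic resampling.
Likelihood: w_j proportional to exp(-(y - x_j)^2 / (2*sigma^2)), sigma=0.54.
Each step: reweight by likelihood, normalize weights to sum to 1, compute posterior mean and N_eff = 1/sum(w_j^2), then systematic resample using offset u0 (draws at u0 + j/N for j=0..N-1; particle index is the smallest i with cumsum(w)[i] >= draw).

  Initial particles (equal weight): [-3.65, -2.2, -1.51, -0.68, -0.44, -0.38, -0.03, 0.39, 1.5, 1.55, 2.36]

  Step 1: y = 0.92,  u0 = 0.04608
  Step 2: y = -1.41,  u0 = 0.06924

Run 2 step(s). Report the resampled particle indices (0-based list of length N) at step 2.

resampled_idx = [0, 0, 0, 0, 0, 0, 0, 0, 1, 1, 3]

step 1: w=[0.0000, 0.0000, 0.0000, 0.0061, 0.0206, 0.0271, 0.1045, 0.3033, 0.2758, 0.2486, 0.0140]  mean=0.9238  Neff=4.1292  idx=[5, 6, 7, 7, 7, 8, 8, 8, 9, 9, 9]
step 2: w=[0.7651, 0.1801, 0.0182, 0.0182, 0.0182, 0.0000, 0.0000, 0.0000, 0.0000, 0.0000, 0.0000]  mean=-0.2748  Neff=1.6158  idx=[0, 0, 0, 0, 0, 0, 0, 0, 1, 1, 3]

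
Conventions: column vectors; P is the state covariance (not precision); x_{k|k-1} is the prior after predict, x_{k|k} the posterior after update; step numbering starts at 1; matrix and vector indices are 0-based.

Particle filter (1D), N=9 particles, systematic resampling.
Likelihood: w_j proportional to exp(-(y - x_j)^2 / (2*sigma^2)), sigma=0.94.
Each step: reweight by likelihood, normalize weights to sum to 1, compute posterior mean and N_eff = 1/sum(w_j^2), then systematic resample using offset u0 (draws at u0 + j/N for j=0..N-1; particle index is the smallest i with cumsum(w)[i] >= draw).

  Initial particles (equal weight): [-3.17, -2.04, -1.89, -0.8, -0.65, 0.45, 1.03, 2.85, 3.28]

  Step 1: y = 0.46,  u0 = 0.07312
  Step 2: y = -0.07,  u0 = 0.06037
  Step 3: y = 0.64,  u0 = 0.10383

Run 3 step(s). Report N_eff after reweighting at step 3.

step 1: w=[0.0002, 0.0102, 0.0154, 0.1423, 0.1740, 0.3495, 0.2908, 0.0138, 0.0039]  mean=0.2314  Neff=3.8795  idx=[3, 4, 4, 5, 5, 5, 6, 6, 6]
step 2: w=[0.1141, 0.1276, 0.1276, 0.1324, 0.1324, 0.1324, 0.0778, 0.0778, 0.0778]  mean=0.1621  Neff=8.5947  idx=[0, 1, 2, 3, 4, 4, 5, 6, 8]
step 3: w=[0.0452, 0.0570, 0.0570, 0.1432, 0.1432, 0.1432, 0.1432, 0.1341, 0.1341]  mean=0.4237  Neff=7.9064  idx=[2, 3, 4, 4, 5, 6, 7, 8, 8]

N_eff = 7.9064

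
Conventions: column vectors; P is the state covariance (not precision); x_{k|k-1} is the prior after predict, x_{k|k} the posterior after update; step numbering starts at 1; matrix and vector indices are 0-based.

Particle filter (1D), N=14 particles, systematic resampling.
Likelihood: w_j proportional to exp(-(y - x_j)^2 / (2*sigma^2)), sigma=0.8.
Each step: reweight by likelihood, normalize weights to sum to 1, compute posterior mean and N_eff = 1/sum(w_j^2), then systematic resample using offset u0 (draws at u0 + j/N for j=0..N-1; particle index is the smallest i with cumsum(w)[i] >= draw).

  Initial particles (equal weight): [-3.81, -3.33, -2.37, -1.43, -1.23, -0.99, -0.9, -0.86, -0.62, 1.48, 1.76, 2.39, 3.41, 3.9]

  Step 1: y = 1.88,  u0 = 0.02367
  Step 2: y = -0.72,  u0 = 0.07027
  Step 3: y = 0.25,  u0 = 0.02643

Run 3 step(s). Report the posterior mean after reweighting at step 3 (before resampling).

post_mean = 1.5418

step 1: w=[0.0000, 0.0000, 0.0000, 0.0001, 0.0002, 0.0006, 0.0008, 0.0010, 0.0026, 0.3038, 0.3405, 0.2810, 0.0553, 0.0142]  mean=1.9604  Neff=3.4429  idx=[9, 9, 9, 9, 10, 10, 10, 10, 10, 11, 11, 11, 11, 12]
step 2: w=[0.1698, 0.1698, 0.1698, 0.1698, 0.0610, 0.0610, 0.0610, 0.0610, 0.0610, 0.0039, 0.0039, 0.0039, 0.0039, 0.0000]  mean=1.5796  Neff=7.4599  idx=[0, 0, 1, 1, 2, 2, 2, 3, 3, 4, 5, 6, 8, 12]
step 3: w=[0.0886, 0.0886, 0.0886, 0.0886, 0.0886, 0.0886, 0.0886, 0.0886, 0.0886, 0.0487, 0.0487, 0.0487, 0.0487, 0.0081]  mean=1.5418  Neff=12.4736  idx=[0, 1, 1, 2, 3, 4, 5, 5, 6, 7, 8, 9, 10, 12]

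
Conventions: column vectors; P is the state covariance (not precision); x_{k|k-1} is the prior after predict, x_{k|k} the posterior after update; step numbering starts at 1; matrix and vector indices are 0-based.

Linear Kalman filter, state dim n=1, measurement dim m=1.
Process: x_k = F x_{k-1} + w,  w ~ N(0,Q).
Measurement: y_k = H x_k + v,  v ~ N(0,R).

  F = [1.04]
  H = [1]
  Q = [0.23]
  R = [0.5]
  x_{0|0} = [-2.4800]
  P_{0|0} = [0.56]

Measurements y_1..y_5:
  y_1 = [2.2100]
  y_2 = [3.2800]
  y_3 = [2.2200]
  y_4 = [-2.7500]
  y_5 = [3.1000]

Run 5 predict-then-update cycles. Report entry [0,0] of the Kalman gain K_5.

step 1: x^-=[-2.5792]  P^-=[0.8357]  S=[1.3357]  K=[0.6257]  nu=[4.7892]  x^+=[0.4172]  P^+=[0.3128]
step 2: x^-=[0.4339]  P^-=[0.5684]  S=[1.0684]  K=[0.5320]  nu=[2.8461]  x^+=[1.9480]  P^+=[0.2660]
step 3: x^-=[2.0259]  P^-=[0.5177]  S=[1.0177]  K=[0.5087]  nu=[0.1941]  x^+=[2.1247]  P^+=[0.2543]
step 4: x^-=[2.2096]  P^-=[0.5051]  S=[1.0051]  K=[0.5025]  nu=[-4.9596]  x^+=[-0.2828]  P^+=[0.2513]
step 5: x^-=[-0.2941]  P^-=[0.5018]  S=[1.0018]  K=[0.5009]  nu=[3.3941]  x^+=[1.4060]  P^+=[0.2504]

K[0,0] = 0.5009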